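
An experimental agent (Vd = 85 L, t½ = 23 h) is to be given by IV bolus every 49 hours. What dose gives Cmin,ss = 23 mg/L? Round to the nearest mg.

τ/t½ = 49/23 ≈ 2.1304, so f = (1/2)^(49/23) ≈ 0.228389.
Cmin,ss = (D/Vd)·f/(1−f), so D = Cmin,ss·Vd·(1−f)/f.
D = 23 × 85 × (1−f)/f ≈ 23 × 85 × 3.37849 ≈ 6604.95 mg.

6605 mg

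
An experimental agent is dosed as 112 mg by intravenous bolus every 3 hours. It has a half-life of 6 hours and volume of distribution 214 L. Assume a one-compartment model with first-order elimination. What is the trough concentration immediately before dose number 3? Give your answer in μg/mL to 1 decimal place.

f = (1/2)^(τ/t½) = (1/2)^(3/6) ≈ 0.7071.
C₀ = D/Vd = 112/214 ≈ 0.523 μg/mL.
Before the 3rd dose, 2 doses have been given. Superposition: Cmin = C₀·(f + f²).
≈ 0.523 × (0.7071 + 0.5000) ≈ 0.523 × 1.2071 ≈ 0.631 μg/mL.

0.6 μg/mL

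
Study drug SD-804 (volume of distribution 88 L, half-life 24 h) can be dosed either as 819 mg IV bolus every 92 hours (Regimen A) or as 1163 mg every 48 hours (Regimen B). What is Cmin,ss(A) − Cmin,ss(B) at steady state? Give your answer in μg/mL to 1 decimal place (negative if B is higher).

Regimen A: f = (1/2)^(92/24) ≈ 0.0702; Cmin,ss = (819/88)·f/(1−f) ≈ 0.703 μg/mL.
Regimen B: f = (1/2)^(48/24) ≈ 0.2500; Cmin,ss = (1163/88)·f/(1−f) ≈ 4.405 μg/mL.
Difference ≈ 0.703 − 4.405 ≈ -3.702 μg/mL.

-3.7 μg/mL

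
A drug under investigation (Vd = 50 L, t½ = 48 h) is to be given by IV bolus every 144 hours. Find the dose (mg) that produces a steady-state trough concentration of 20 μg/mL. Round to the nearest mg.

7000 mg

τ/t½ = 144/48 ≈ 3, so f = (1/2)^(144/48) ≈ 0.125000.
Cmin,ss = (D/Vd)·f/(1−f), so D = Cmin,ss·Vd·(1−f)/f.
D = 20 × 50 × (1−f)/f ≈ 20 × 50 × 7.00000 ≈ 7000.00 mg.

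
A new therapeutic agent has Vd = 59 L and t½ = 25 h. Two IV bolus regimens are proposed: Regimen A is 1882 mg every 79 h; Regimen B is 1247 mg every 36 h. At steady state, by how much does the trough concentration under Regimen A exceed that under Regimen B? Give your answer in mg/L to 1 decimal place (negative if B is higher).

-8.3 mg/L

Regimen A: f = (1/2)^(79/25) ≈ 0.1119; Cmin,ss = (1882/59)·f/(1−f) ≈ 4.019 mg/L.
Regimen B: f = (1/2)^(36/25) ≈ 0.3686; Cmin,ss = (1247/59)·f/(1−f) ≈ 12.339 mg/L.
Difference ≈ 4.019 − 12.339 ≈ -8.320 mg/L.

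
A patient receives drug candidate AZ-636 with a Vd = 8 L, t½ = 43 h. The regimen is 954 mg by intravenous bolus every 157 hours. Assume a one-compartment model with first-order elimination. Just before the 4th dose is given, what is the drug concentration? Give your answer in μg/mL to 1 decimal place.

f = (1/2)^(τ/t½) = (1/2)^(157/43) ≈ 0.0796.
C₀ = D/Vd = 954/8 ≈ 119.250 μg/mL.
Before the 4th dose, 3 doses have been given. Superposition: Cmin = C₀·(f + f² + … + f^3).
≈ 119.250 × (0.0796 + 0.0063 + 0.0005) ≈ 119.250 × 0.0864 ≈ 10.303 μg/mL.

10.3 μg/mL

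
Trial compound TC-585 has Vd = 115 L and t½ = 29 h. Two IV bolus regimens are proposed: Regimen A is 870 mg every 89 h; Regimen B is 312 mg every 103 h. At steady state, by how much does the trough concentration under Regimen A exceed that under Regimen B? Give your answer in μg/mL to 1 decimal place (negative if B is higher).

Regimen A: f = (1/2)^(89/29) ≈ 0.1192; Cmin,ss = (870/115)·f/(1−f) ≈ 1.024 μg/mL.
Regimen B: f = (1/2)^(103/29) ≈ 0.0853; Cmin,ss = (312/115)·f/(1−f) ≈ 0.253 μg/mL.
Difference ≈ 1.024 − 0.253 ≈ 0.771 μg/mL.

0.8 μg/mL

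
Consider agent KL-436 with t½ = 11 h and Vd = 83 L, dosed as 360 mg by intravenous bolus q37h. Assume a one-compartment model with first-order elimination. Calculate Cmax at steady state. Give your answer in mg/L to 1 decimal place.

4.8 mg/L

k = ln2/t½ = ln2/11 ≈ 0.063013 h⁻¹; fraction remaining f = e^(−kτ) = e^(−0.063013×37) ≈ 0.0972.
Accumulation ratio R = 1/(1 − f) ≈ 1/0.9028 ≈ 1.1077.
Single-dose peak C₀ = D/Vd = 360/83 ≈ 4.337 mg/L.
Steady-state peak Cmax,ss = C₀·R ≈ 4.337 × 1.1077 ≈ 4.804 mg/L.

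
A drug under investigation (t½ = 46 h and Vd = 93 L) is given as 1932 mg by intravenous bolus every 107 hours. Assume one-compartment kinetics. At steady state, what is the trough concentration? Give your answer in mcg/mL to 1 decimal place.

τ/t½ = 107/46 ≈ 2.3261, so fraction remaining f = (1/2)^(107/46) ≈ 0.1994.
Each bolus raises the concentration by D/Vd = 1932/93 ≈ 20.774 mcg/mL.
Steady-state trough Cmin,ss = C₀·f/(1−f) ≈ 20.774 × 0.1994/0.8006 ≈ 5.174 mcg/mL.

5.2 mcg/mL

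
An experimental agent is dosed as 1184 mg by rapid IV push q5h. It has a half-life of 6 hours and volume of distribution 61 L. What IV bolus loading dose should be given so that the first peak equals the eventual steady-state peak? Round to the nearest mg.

2698 mg

f = (1/2)^(5/6) ≈ 0.561231; accumulation ratio R = 1/(1−f) ≈ 2.27910.
Loading dose to hit Cmax,ss on first dose: D_load = D_maint·R ≈ 1184 × 2.27910 ≈ 2698.45 mg.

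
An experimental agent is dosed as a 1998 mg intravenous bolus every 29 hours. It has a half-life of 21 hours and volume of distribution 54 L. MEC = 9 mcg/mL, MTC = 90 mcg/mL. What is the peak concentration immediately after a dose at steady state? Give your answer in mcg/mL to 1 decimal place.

τ/t½ = 29/21 ≈ 1.381, so fraction remaining f = (1/2)^(29/21) ≈ 0.3840.
At steady state, accumulation factor R = 1/(1 − e^(−kτ)) ≈ 1.6234.
Each bolus raises the concentration by D/Vd = 1998/54 ≈ 37.000 mcg/mL.
Steady-state peak Cmax,ss = C₀·R ≈ 37.000 × 1.6234 ≈ 60.066 mcg/mL.
Peak 60.1 mcg/mL vs MTC 90 mcg/mL: below toxic threshold.

60.1 mcg/mL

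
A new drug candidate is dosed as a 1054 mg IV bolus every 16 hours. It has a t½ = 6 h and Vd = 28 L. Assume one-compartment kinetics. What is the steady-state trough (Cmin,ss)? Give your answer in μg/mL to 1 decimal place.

7.0 μg/mL

Over one 16-h interval, 16/6 ≈ 2.6667 half-lives elapse, leaving f ≈ 0.1575 of each dose.
At steady state, accumulation factor R = 1/(1 − e^(−kτ)) ≈ 1.1869.
Single-dose peak C₀ = D/Vd = 1054/28 ≈ 37.643 μg/mL.
Cmax,ss = C₀/(1 − f) ≈ 37.643/0.8425 ≈ 44.680 μg/mL.
One interval later, Cmin,ss = Cmax,ss·e^(−kτ) ≈ 44.680 × 0.1575 ≈ 7.037 μg/mL.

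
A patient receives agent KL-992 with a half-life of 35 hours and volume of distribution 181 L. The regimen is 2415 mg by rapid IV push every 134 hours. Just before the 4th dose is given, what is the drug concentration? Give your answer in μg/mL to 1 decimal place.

1.0 μg/mL

f = (1/2)^(τ/t½) = (1/2)^(134/35) ≈ 0.0704.
C₀ = D/Vd = 2415/181 ≈ 13.343 μg/mL.
Before the 4th dose, 3 doses have been given. Superposition: Cmin = C₀·(f + f² + … + f^3).
≈ 13.343 × (0.0704 + 0.0050 + 0.0003) ≈ 13.343 × 0.0757 ≈ 1.010 μg/mL.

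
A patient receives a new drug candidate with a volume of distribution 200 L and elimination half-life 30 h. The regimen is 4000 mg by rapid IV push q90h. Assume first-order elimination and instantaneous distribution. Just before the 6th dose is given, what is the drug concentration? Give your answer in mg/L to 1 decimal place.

2.9 mg/L

f = (1/2)^(τ/t½) = (1/2)^(90/30) ≈ 0.1250.
C₀ = D/Vd = 4000/200 ≈ 20.000 mg/L.
Before the 6th dose, 5 doses have been given. Superposition: Cmin = C₀·(f + f² + … + f^5).
≈ 20.000 × (0.1250 + 0.0156 + 0.0020 + 0.0002 + 0.0000) ≈ 20.000 × 0.1428 ≈ 2.856 mg/L.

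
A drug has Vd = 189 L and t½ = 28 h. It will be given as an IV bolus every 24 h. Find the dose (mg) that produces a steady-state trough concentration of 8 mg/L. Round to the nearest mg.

τ/t½ = 24/28 ≈ 0.85714, so f = (1/2)^(24/28) ≈ 0.552045.
Cmin,ss = (D/Vd)·f/(1−f), so D = Cmin,ss·Vd·(1−f)/f.
D = 8 × 189 × (1−f)/f ≈ 8 × 189 × 0.81145 ≈ 1226.91 mg.

1227 mg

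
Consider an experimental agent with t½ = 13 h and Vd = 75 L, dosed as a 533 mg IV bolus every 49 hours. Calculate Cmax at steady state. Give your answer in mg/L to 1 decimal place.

k = ln2/t½ = ln2/13 ≈ 0.053319 h⁻¹; fraction remaining f = e^(−kτ) = e^(−0.053319×49) ≈ 0.0733.
Accumulation ratio R = 1/(1 − f) ≈ 1/0.9267 ≈ 1.0791.
Each bolus raises the concentration by D/Vd = 533/75 ≈ 7.107 mg/L.
Steady-state peak Cmax,ss = C₀·R ≈ 7.107 × 1.0791 ≈ 7.669 mg/L.

7.7 mg/L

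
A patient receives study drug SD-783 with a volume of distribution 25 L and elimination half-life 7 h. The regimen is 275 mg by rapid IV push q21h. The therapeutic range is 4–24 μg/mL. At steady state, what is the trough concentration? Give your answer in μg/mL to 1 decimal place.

1.6 μg/mL

τ = 21 h = 3 half-lives, so f = (1/2)^3 = 0.125.
At steady state, R = 1/(1 − 0.125) = 8/7.
Single-dose peak C₀ = D/Vd = 275/25 = 11 μg/mL.
Steady-state peak Cmax,ss = C₀·R = 11 × 8/7 ≈ 12.571 μg/mL.
Steady-state trough Cmin,ss = Cmax,ss·f ≈ 12.571 × 0.125 ≈ 1.571 μg/mL.
Trough 1.6 μg/mL vs MEC 4 μg/mL: subtherapeutic.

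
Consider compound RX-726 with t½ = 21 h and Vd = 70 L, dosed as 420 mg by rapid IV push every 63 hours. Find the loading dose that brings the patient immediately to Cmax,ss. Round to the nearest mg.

f = (1/2)^(63/21) ≈ 0.125000; accumulation ratio R = 1/(1−f) ≈ 1.14286.
Loading dose to hit Cmax,ss on first dose: D_load = D_maint·R ≈ 420 × 1.14286 ≈ 480.00 mg.

480 mg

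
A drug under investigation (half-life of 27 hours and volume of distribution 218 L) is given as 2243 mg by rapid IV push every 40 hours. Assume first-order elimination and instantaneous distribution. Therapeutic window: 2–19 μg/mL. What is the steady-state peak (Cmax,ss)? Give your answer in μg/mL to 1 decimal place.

16.0 μg/mL

τ/t½ = 40/27 ≈ 1.4815, so fraction remaining f = (1/2)^(40/27) ≈ 0.3581.
At steady state, accumulation factor R = 1/(1 − e^(−kτ)) ≈ 1.5579.
Single-dose peak C₀ = D/Vd = 2243/218 ≈ 10.289 μg/mL.
Steady-state peak Cmax,ss = C₀·R ≈ 10.289 × 1.5579 ≈ 16.029 μg/mL.
Peak 16.0 μg/mL vs MTC 19 μg/mL: below toxic threshold.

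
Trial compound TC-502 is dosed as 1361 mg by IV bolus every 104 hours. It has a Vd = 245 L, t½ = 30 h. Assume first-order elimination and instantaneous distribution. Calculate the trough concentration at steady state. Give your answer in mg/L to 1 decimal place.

0.6 mg/L

τ/t½ = 104/30 ≈ 3.4667, so fraction remaining f = (1/2)^(104/30) ≈ 0.0905.
Accumulation ratio R = 1/(1 − f) ≈ 1/0.9095 ≈ 1.0995.
Each bolus raises the concentration by D/Vd = 1361/245 ≈ 5.555 mg/L.
Cmax,ss = C₀/(1 − f) ≈ 5.555/0.9095 ≈ 6.108 mg/L.
Steady-state trough Cmin,ss = Cmax,ss·f ≈ 6.108 × 0.0905 ≈ 0.553 mg/L.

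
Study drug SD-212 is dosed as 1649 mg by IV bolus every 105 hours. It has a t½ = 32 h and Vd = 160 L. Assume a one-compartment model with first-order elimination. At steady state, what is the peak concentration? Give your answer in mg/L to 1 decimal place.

11.5 mg/L

Over one 105-h interval, 105/32 ≈ 3.2812 half-lives elapse, leaving f ≈ 0.1029 of each dose.
Accumulation ratio R = 1/(1 − f) ≈ 1/0.8971 ≈ 1.1147.
Single-dose peak C₀ = D/Vd = 1649/160 ≈ 10.306 mg/L.
Cmax,ss = C₀/(1 − f) ≈ 10.306/0.8971 ≈ 11.488 mg/L.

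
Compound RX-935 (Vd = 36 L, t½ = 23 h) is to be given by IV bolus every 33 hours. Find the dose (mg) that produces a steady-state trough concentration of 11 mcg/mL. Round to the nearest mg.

τ/t½ = 33/23 ≈ 1.4348, so f = (1/2)^(33/23) ≈ 0.369903.
Cmin,ss = (D/Vd)·f/(1−f), so D = Cmin,ss·Vd·(1−f)/f.
D = 11 × 36 × (1−f)/f ≈ 11 × 36 × 1.70341 ≈ 674.55 mg.

675 mg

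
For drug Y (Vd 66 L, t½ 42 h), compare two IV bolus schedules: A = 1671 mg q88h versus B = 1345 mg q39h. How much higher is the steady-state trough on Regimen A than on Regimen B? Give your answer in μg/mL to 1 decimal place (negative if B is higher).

Regimen A: f = (1/2)^(88/42) ≈ 0.2340; Cmin,ss = (1671/66)·f/(1−f) ≈ 7.734 μg/mL.
Regimen B: f = (1/2)^(39/42) ≈ 0.5254; Cmin,ss = (1345/66)·f/(1−f) ≈ 22.560 μg/mL.
Difference ≈ 7.734 − 22.560 ≈ -14.826 μg/mL.

-14.8 μg/mL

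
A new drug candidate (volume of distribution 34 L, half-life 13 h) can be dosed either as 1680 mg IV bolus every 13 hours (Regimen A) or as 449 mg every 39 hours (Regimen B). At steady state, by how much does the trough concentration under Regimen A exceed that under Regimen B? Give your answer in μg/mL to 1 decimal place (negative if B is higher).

47.5 μg/mL

Regimen A: f = (1/2)^(13/13) ≈ 0.5000; Cmin,ss = (1680/34)·f/(1−f) ≈ 49.412 μg/mL.
Regimen B: f = (1/2)^(39/13) ≈ 0.1250; Cmin,ss = (449/34)·f/(1−f) ≈ 1.887 μg/mL.
Difference ≈ 49.412 − 1.887 ≈ 47.525 μg/mL.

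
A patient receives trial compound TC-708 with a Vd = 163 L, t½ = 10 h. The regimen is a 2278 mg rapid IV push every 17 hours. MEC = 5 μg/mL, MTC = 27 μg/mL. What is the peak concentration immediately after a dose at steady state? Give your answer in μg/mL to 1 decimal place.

20.2 μg/mL

τ/t½ = 17/10 ≈ 1.7, so fraction remaining f = (1/2)^(17/10) ≈ 0.3078.
At steady state, accumulation factor R = 1/(1 − e^(−kτ)) ≈ 1.4447.
Each bolus raises the concentration by D/Vd = 2278/163 ≈ 13.975 μg/mL.
Steady-state peak Cmax,ss = C₀·R ≈ 13.975 × 1.4447 ≈ 20.190 μg/mL.
Peak 20.2 μg/mL vs MTC 27 μg/mL: below toxic threshold.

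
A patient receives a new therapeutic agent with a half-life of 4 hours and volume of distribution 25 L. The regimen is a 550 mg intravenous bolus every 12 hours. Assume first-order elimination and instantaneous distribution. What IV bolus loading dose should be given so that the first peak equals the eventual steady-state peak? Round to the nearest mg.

f = (1/2)^(12/4) ≈ 0.125000; accumulation ratio R = 1/(1−f) ≈ 1.14286.
Loading dose to hit Cmax,ss on first dose: D_load = D_maint·R ≈ 550 × 1.14286 ≈ 628.57 mg.

629 mg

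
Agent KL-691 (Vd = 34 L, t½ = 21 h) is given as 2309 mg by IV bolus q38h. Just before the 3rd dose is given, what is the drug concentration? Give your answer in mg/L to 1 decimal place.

f = (1/2)^(τ/t½) = (1/2)^(38/21) ≈ 0.2853.
C₀ = D/Vd = 2309/34 ≈ 67.912 mg/L.
Before the 3rd dose, 2 doses have been given. Superposition: Cmin = C₀·(f + f²).
≈ 67.912 × (0.2853 + 0.0814) ≈ 67.912 × 0.3667 ≈ 24.903 mg/L.

24.9 mg/L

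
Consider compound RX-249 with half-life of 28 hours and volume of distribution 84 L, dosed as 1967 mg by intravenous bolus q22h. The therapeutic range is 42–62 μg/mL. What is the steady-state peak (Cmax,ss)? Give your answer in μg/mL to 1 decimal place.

Over one 22-h interval, 22/28 ≈ 0.78571 half-lives elapse, leaving f ≈ 0.5801 of each dose.
Accumulation ratio R = 1/(1 − f) ≈ 1/0.4199 ≈ 2.3815.
Single-dose peak C₀ = D/Vd = 1967/84 ≈ 23.417 μg/mL.
Steady-state peak Cmax,ss = C₀·R ≈ 23.417 × 2.3815 ≈ 55.768 μg/mL.
Peak 55.8 μg/mL vs MTC 62 μg/mL: below toxic threshold.

55.8 μg/mL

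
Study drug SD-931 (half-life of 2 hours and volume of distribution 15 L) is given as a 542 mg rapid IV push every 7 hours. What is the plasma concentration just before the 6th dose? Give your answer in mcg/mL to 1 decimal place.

f = (1/2)^(τ/t½) = (1/2)^(7/2) ≈ 0.0884.
C₀ = D/Vd = 542/15 ≈ 36.133 mcg/mL.
Before the 6th dose, 5 doses have been given. Superposition: Cmin = C₀·(f + f² + … + f^5).
≈ 36.133 × (0.0884 + 0.0078 + 0.0007 + 0.0001 + 0.0000) ≈ 36.133 × 0.0970 ≈ 3.505 mcg/mL.

3.5 mcg/mL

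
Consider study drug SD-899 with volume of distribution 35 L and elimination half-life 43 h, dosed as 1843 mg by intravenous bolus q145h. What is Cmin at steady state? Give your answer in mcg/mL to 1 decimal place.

5.6 mcg/mL

Over one 145-h interval, 145/43 ≈ 3.3721 half-lives elapse, leaving f ≈ 0.0966 of each dose.
At steady state, accumulation factor R = 1/(1 − e^(−kτ)) ≈ 1.1069.
Each bolus raises the concentration by D/Vd = 1843/35 ≈ 52.657 mcg/mL.
Steady-state peak Cmax,ss = C₀·R ≈ 52.657 × 1.1069 ≈ 58.286 mcg/mL.
One interval later, Cmin,ss = Cmax,ss·e^(−kτ) ≈ 58.286 × 0.0966 ≈ 5.630 mcg/mL.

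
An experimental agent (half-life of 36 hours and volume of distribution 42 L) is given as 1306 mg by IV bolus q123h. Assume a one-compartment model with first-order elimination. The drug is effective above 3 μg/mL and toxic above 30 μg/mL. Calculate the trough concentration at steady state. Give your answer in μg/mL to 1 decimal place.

k = ln2/t½ = ln2/36 ≈ 0.019254 h⁻¹; fraction remaining f = e^(−kτ) = e^(−0.019254×123) ≈ 0.0936.
Single-dose peak C₀ = D/Vd = 1306/42 ≈ 31.095 μg/mL.
Steady-state trough Cmin,ss = C₀·f/(1−f) ≈ 31.095 × 0.0936/0.9064 ≈ 3.211 μg/mL.
Trough 3.2 μg/mL vs MEC 3 μg/mL: adequate.

3.2 μg/mL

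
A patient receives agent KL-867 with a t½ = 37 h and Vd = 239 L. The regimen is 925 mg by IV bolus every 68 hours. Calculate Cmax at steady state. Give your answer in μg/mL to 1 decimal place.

Over one 68-h interval, 68/37 ≈ 1.8378 half-lives elapse, leaving f ≈ 0.2797 of each dose.
Accumulation ratio R = 1/(1 − f) ≈ 1/0.7203 ≈ 1.3883.
Each bolus raises the concentration by D/Vd = 925/239 ≈ 3.870 μg/mL.
Steady-state peak Cmax,ss = C₀·R ≈ 3.870 × 1.3883 ≈ 5.373 μg/mL.

5.4 μg/mL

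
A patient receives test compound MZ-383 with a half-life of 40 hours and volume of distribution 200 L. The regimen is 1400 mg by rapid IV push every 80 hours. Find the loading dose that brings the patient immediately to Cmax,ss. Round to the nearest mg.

f = (1/2)^(80/40) ≈ 0.250000; accumulation ratio R = 1/(1−f) ≈ 1.33333.
Loading dose to hit Cmax,ss on first dose: D_load = D_maint·R ≈ 1400 × 1.33333 ≈ 1866.66 mg.

1867 mg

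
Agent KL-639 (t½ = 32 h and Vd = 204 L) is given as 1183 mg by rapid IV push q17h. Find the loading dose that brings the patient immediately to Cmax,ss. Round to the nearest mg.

3840 mg

f = (1/2)^(17/32) ≈ 0.691955; accumulation ratio R = 1/(1−f) ≈ 3.24628.
Loading dose to hit Cmax,ss on first dose: D_load = D_maint·R ≈ 1183 × 3.24628 ≈ 3840.35 mg.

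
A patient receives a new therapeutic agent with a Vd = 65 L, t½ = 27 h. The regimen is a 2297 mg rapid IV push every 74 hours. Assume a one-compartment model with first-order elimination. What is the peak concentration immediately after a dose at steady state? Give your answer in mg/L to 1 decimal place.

τ/t½ = 74/27 ≈ 2.7407, so fraction remaining f = (1/2)^(74/27) ≈ 0.1496.
At steady state, accumulation factor R = 1/(1 − e^(−kτ)) ≈ 1.1759.
Single-dose peak C₀ = D/Vd = 2297/65 ≈ 35.338 mg/L.
Steady-state peak Cmax,ss = C₀·R ≈ 35.338 × 1.1759 ≈ 41.554 mg/L.

41.6 mg/L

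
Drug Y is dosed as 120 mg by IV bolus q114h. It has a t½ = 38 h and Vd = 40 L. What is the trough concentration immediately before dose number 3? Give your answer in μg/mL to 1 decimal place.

0.4 μg/mL

f = (1/2)^(τ/t½) = (1/2)^(114/38) ≈ 0.1250.
C₀ = D/Vd = 120/40 ≈ 3.000 μg/mL.
Before the 3rd dose, 2 doses have been given. Superposition: Cmin = C₀·(f + f²).
≈ 3.000 × (0.1250 + 0.0156) ≈ 3.000 × 0.1406 ≈ 0.422 μg/mL.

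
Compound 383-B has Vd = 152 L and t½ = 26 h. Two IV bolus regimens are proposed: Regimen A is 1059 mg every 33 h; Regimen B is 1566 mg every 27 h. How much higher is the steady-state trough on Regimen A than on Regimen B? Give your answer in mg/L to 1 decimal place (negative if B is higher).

-4.8 mg/L

Regimen A: f = (1/2)^(33/26) ≈ 0.4149; Cmin,ss = (1059/152)·f/(1−f) ≈ 4.940 mg/L.
Regimen B: f = (1/2)^(27/26) ≈ 0.4868; Cmin,ss = (1566/152)·f/(1−f) ≈ 9.773 mg/L.
Difference ≈ 4.940 − 9.773 ≈ -4.833 mg/L.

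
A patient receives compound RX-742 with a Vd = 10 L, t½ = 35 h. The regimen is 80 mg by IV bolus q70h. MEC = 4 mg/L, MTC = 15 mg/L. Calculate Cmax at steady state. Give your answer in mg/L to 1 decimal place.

τ = 70 h = 2 half-lives, so f = (1/2)^2 = 0.25.
Accumulation ratio R = 1/(1 − f) = 1/0.75 = 4/3.
Single-dose peak C₀ = D/Vd = 80/10 = 8 mg/L.
Steady-state peak Cmax,ss = C₀·R = 8 × 4/3 ≈ 10.667 mg/L.
Peak 10.7 mg/L vs MTC 15 mg/L: below toxic threshold.

10.7 mg/L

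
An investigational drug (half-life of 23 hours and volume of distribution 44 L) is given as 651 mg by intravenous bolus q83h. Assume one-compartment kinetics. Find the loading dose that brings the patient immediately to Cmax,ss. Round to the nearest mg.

f = (1/2)^(83/23) ≈ 0.081974; accumulation ratio R = 1/(1−f) ≈ 1.08929.
Loading dose to hit Cmax,ss on first dose: D_load = D_maint·R ≈ 651 × 1.08929 ≈ 709.13 mg.

709 mg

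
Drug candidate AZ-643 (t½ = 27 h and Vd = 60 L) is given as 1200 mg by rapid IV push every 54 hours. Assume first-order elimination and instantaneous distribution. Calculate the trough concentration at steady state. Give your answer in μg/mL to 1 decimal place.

The dosing interval is 2 half-lives, so f = 2^(−2) = 0.25.
Accumulation ratio R = 1/(1 − f) = 1/0.75 = 4/3.
Single-dose peak C₀ = D/Vd = 1200/60 = 20 μg/mL.
Steady-state peak Cmax,ss = C₀·R = 20 × 4/3 ≈ 26.667 μg/mL.
Steady-state trough Cmin,ss = Cmax,ss·f ≈ 26.667 × 0.25 ≈ 6.667 μg/mL.

6.7 μg/mL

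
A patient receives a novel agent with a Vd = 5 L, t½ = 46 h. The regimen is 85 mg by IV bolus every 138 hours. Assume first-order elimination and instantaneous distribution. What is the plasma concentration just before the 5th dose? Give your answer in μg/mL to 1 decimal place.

2.4 μg/mL

f = (1/2)^(τ/t½) = (1/2)^(138/46) ≈ 0.1250.
C₀ = D/Vd = 85/5 ≈ 17.000 μg/mL.
Before the 5th dose, 4 doses have been given. Superposition: Cmin = C₀·(f + f² + … + f^4).
≈ 17.000 × (0.1250 + 0.0156 + 0.0020 + 0.0002) ≈ 17.000 × 0.1428 ≈ 2.428 μg/mL.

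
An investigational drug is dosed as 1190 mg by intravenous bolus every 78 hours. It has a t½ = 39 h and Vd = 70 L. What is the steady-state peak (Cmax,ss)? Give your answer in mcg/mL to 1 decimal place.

The dosing interval is 2 half-lives, so f = 2^(−2) = 0.25.
At steady state, R = 1/(1 − 0.25) = 4/3.
Single-dose peak C₀ = D/Vd = 1190/70 = 17 mcg/mL.
Steady-state peak Cmax,ss = C₀·R = 17 × 4/3 ≈ 22.667 mcg/mL.

22.7 mcg/mL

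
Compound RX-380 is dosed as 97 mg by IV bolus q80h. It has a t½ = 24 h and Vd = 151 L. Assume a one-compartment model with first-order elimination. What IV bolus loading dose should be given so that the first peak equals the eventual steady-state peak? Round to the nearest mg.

f = (1/2)^(80/24) ≈ 0.099213; accumulation ratio R = 1/(1−f) ≈ 1.11014.
Loading dose to hit Cmax,ss on first dose: D_load = D_maint·R ≈ 97 × 1.11014 ≈ 107.68 mg.

108 mg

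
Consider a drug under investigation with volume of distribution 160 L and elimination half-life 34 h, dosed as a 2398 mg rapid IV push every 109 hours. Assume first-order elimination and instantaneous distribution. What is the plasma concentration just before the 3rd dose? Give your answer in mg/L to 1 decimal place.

f = (1/2)^(τ/t½) = (1/2)^(109/34) ≈ 0.1084.
C₀ = D/Vd = 2398/160 ≈ 14.988 mg/L.
Before the 3rd dose, 2 doses have been given. Superposition: Cmin = C₀·(f + f²).
≈ 14.988 × (0.1084 + 0.0118) ≈ 14.988 × 0.1202 ≈ 1.802 mg/L.

1.8 mg/L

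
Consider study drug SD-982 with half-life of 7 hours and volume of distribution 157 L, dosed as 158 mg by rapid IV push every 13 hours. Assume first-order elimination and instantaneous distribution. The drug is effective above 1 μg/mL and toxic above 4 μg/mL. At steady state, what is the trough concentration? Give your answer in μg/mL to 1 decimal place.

0.4 μg/mL

τ/t½ = 13/7 ≈ 1.8571, so fraction remaining f = (1/2)^(13/7) ≈ 0.2760.
Each bolus raises the concentration by D/Vd = 158/157 ≈ 1.006 μg/mL.
Steady-state trough Cmin,ss = C₀·f/(1−f) ≈ 1.006 × 0.2760/0.7240 ≈ 0.384 μg/mL.
Trough 0.4 μg/mL vs MEC 1 μg/mL: subtherapeutic.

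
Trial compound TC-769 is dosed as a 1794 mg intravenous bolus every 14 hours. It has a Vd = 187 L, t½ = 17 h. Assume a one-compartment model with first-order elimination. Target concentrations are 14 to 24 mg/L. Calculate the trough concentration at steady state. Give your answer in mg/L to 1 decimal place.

12.5 mg/L

Over one 14-h interval, 14/17 ≈ 0.82353 half-lives elapse, leaving f ≈ 0.5651 of each dose.
At steady state, accumulation factor R = 1/(1 − e^(−kτ)) ≈ 2.2994.
Single-dose peak C₀ = D/Vd = 1794/187 ≈ 9.594 mg/L.
Cmax,ss = C₀/(1 − f) ≈ 9.594/0.4349 ≈ 22.060 mg/L.
Steady-state trough Cmin,ss = Cmax,ss·f ≈ 22.060 × 0.5651 ≈ 12.466 mg/L.
Trough 12.5 mg/L vs MEC 14 mg/L: subtherapeutic.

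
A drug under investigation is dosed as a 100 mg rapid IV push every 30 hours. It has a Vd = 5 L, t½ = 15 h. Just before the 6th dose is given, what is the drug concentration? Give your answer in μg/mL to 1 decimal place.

f = (1/2)^(τ/t½) = (1/2)^(30/15) ≈ 0.2500.
C₀ = D/Vd = 100/5 ≈ 20.000 μg/mL.
Before the 6th dose, 5 doses have been given. Superposition: Cmin = C₀·(f + f² + … + f^5).
≈ 20.000 × (0.2500 + 0.0625 + 0.0156 + 0.0039 + 0.0010) ≈ 20.000 × 0.3330 ≈ 6.660 μg/mL.

6.7 μg/mL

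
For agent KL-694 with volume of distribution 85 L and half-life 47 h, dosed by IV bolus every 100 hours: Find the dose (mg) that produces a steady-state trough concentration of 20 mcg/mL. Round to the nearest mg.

τ/t½ = 100/47 ≈ 2.1277, so f = (1/2)^(100/47) ≈ 0.228829.
Cmin,ss = (D/Vd)·f/(1−f), so D = Cmin,ss·Vd·(1−f)/f.
D = 20 × 85 × (1−f)/f ≈ 20 × 85 × 3.37008 ≈ 5729.14 mg.

5729 mg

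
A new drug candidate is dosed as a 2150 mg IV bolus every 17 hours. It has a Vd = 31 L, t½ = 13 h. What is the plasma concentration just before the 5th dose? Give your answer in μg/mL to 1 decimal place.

45.8 μg/mL

f = (1/2)^(τ/t½) = (1/2)^(17/13) ≈ 0.4040.
C₀ = D/Vd = 2150/31 ≈ 69.355 μg/mL.
Before the 5th dose, 4 doses have been given. Superposition: Cmin = C₀·(f + f² + … + f^4).
≈ 69.355 × (0.4040 + 0.1632 + 0.0659 + 0.0266) ≈ 69.355 × 0.6597 ≈ 45.753 μg/mL.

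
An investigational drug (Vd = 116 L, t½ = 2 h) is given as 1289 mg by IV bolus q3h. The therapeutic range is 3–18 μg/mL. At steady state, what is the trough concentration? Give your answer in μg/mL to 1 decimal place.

6.1 μg/mL

k = ln2/t½ = ln2/2 ≈ 0.346574 h⁻¹; fraction remaining f = e^(−kτ) = e^(−0.346574×3) ≈ 0.3536.
Accumulation ratio R = 1/(1 − f) ≈ 1/0.6464 ≈ 1.5470.
Each bolus raises the concentration by D/Vd = 1289/116 ≈ 11.112 μg/mL.
Steady-state peak Cmax,ss = C₀·R ≈ 11.112 × 1.5470 ≈ 17.190 μg/mL.
Steady-state trough Cmin,ss = Cmax,ss·f ≈ 17.190 × 0.3536 ≈ 6.078 μg/mL.
Trough 6.1 μg/mL vs MEC 3 μg/mL: adequate.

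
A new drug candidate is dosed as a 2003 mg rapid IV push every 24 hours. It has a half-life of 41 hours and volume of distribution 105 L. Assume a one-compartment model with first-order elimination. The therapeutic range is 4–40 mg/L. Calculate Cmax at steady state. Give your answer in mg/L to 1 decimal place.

Over one 24-h interval, 24/41 ≈ 0.58537 half-lives elapse, leaving f ≈ 0.6665 of each dose.
At steady state, accumulation factor R = 1/(1 − e^(−kτ)) ≈ 2.9985.
Each bolus raises the concentration by D/Vd = 2003/105 ≈ 19.076 mg/L.
Steady-state peak Cmax,ss = C₀·R ≈ 19.076 × 2.9985 ≈ 57.199 mg/L.
Peak 57.2 mg/L vs MTC 40 mg/L: exceeds toxic threshold.

57.2 mg/L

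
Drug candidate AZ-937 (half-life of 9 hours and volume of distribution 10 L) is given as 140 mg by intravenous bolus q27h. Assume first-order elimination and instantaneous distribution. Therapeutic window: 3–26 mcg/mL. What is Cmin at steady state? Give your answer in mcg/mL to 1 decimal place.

τ = 27 h = 3 half-lives, so f = (1/2)^3 = 0.125.
Accumulation ratio R = 1/(1 − f) = 1/0.875 = 8/7.
Single-dose peak C₀ = D/Vd = 140/10 = 14 mcg/mL.
Steady-state peak Cmax,ss = C₀·R = 14 × 8/7 ≈ 16.000 mcg/mL.
Steady-state trough Cmin,ss = Cmax,ss·f ≈ 16.000 × 0.125 ≈ 2.000 mcg/mL.
Trough 2.0 mcg/mL vs MEC 3 mcg/mL: subtherapeutic.

2.0 mcg/mL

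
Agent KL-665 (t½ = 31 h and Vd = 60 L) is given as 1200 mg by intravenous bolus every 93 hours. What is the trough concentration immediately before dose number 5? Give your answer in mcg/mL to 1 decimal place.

f = (1/2)^(τ/t½) = (1/2)^(93/31) ≈ 0.1250.
C₀ = D/Vd = 1200/60 ≈ 20.000 mcg/mL.
Before the 5th dose, 4 doses have been given. Superposition: Cmin = C₀·(f + f² + … + f^4).
≈ 20.000 × (0.1250 + 0.0156 + 0.0020 + 0.0002) ≈ 20.000 × 0.1428 ≈ 2.856 mcg/mL.

2.9 mcg/mL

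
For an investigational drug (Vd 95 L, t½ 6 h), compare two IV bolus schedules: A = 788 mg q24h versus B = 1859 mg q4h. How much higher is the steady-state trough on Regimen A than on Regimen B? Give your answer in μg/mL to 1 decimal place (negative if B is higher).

Regimen A: f = (1/2)^(24/6) ≈ 0.0625; Cmin,ss = (788/95)·f/(1−f) ≈ 0.553 μg/mL.
Regimen B: f = (1/2)^(4/6) ≈ 0.6300; Cmin,ss = (1859/95)·f/(1−f) ≈ 33.319 μg/mL.
Difference ≈ 0.553 − 33.319 ≈ -32.766 μg/mL.

-32.8 μg/mL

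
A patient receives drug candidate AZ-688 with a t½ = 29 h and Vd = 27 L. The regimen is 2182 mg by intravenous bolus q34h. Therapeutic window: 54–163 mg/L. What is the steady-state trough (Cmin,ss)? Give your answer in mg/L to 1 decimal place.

Over one 34-h interval, 34/29 ≈ 1.1724 half-lives elapse, leaving f ≈ 0.4437 of each dose.
At steady state, accumulation factor R = 1/(1 − e^(−kτ)) ≈ 1.7976.
Each bolus raises the concentration by D/Vd = 2182/27 ≈ 80.815 mg/L.
Steady-state peak Cmax,ss = C₀·R ≈ 80.815 × 1.7976 ≈ 145.273 mg/L.
One interval later, Cmin,ss = Cmax,ss·e^(−kτ) ≈ 145.273 × 0.4437 ≈ 64.458 mg/L.
Trough 64.5 mg/L vs MEC 54 mg/L: adequate.

64.5 mg/L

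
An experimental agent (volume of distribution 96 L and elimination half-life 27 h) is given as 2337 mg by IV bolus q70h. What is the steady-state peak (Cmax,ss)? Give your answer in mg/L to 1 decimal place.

Over one 70-h interval, 70/27 ≈ 2.5926 half-lives elapse, leaving f ≈ 0.1658 of each dose.
Accumulation ratio R = 1/(1 − f) ≈ 1/0.8342 ≈ 1.1988.
Single-dose peak C₀ = D/Vd = 2337/96 ≈ 24.344 mg/L.
Steady-state peak Cmax,ss = C₀·R ≈ 24.344 × 1.1988 ≈ 29.184 mg/L.

29.2 mg/L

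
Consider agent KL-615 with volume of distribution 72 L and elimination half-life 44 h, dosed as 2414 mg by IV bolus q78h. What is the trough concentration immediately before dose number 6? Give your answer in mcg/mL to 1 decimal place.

13.8 mcg/mL

f = (1/2)^(τ/t½) = (1/2)^(78/44) ≈ 0.2927.
C₀ = D/Vd = 2414/72 ≈ 33.528 mcg/mL.
Before the 6th dose, 5 doses have been given. Superposition: Cmin = C₀·(f + f² + … + f^5).
≈ 33.528 × (0.2927 + 0.0857 + 0.0251 + 0.0073 + 0.0021) ≈ 33.528 × 0.4129 ≈ 13.844 mcg/mL.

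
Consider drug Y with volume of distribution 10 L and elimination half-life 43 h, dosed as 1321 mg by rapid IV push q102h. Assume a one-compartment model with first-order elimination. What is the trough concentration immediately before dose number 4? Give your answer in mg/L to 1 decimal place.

f = (1/2)^(τ/t½) = (1/2)^(102/43) ≈ 0.1932.
C₀ = D/Vd = 1321/10 ≈ 132.100 mg/L.
Before the 4th dose, 3 doses have been given. Superposition: Cmin = C₀·(f + f² + … + f^3).
≈ 132.100 × (0.1932 + 0.0373 + 0.0072) ≈ 132.100 × 0.2377 ≈ 31.400 mg/L.

31.4 mg/L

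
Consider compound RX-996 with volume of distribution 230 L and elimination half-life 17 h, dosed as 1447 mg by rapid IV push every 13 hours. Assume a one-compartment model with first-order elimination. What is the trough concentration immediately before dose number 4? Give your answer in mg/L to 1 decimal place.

7.2 mg/L

f = (1/2)^(τ/t½) = (1/2)^(13/17) ≈ 0.5886.
C₀ = D/Vd = 1447/230 ≈ 6.291 mg/L.
Before the 4th dose, 3 doses have been given. Superposition: Cmin = C₀·(f + f² + … + f^3).
≈ 6.291 × (0.5886 + 0.3464 + 0.2039) ≈ 6.291 × 1.1389 ≈ 7.165 mg/L.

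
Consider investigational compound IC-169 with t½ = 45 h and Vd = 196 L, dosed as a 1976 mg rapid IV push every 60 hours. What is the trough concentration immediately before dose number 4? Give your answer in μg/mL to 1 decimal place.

f = (1/2)^(τ/t½) = (1/2)^(60/45) ≈ 0.3969.
C₀ = D/Vd = 1976/196 ≈ 10.082 μg/mL.
Before the 4th dose, 3 doses have been given. Superposition: Cmin = C₀·(f + f² + … + f^3).
≈ 10.082 × (0.3969 + 0.1575 + 0.0625) ≈ 10.082 × 0.6169 ≈ 6.220 μg/mL.

6.2 μg/mL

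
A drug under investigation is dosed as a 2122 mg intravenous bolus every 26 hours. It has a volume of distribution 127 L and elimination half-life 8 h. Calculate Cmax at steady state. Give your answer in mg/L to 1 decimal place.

18.7 mg/L

τ/t½ = 26/8 ≈ 3.25, so fraction remaining f = (1/2)^(26/8) ≈ 0.1051.
At steady state, accumulation factor R = 1/(1 − e^(−kτ)) ≈ 1.1174.
Each bolus raises the concentration by D/Vd = 2122/127 ≈ 16.709 mg/L.
Steady-state peak Cmax,ss = C₀·R ≈ 16.709 × 1.1174 ≈ 18.671 mg/L.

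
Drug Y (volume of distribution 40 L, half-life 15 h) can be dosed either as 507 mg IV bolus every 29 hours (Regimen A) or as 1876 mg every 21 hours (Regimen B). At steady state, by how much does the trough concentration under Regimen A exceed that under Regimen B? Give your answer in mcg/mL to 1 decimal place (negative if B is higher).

-24.1 mcg/mL

Regimen A: f = (1/2)^(29/15) ≈ 0.2618; Cmin,ss = (507/40)·f/(1−f) ≈ 4.495 mcg/mL.
Regimen B: f = (1/2)^(21/15) ≈ 0.3789; Cmin,ss = (1876/40)·f/(1−f) ≈ 28.611 mcg/mL.
Difference ≈ 4.495 − 28.611 ≈ -24.116 mcg/mL.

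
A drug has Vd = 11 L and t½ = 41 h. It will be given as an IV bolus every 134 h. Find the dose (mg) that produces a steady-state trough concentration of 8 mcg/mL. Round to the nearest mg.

760 mg

τ/t½ = 134/41 ≈ 3.2683, so f = (1/2)^(134/41) ≈ 0.103788.
Cmin,ss = (D/Vd)·f/(1−f), so D = Cmin,ss·Vd·(1−f)/f.
D = 8 × 11 × (1−f)/f ≈ 8 × 11 × 8.63503 ≈ 759.88 mg.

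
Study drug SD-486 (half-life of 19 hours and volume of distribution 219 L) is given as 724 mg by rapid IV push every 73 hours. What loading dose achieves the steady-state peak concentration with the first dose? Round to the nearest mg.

f = (1/2)^(73/19) ≈ 0.069729; accumulation ratio R = 1/(1−f) ≈ 1.07496.
Loading dose to hit Cmax,ss on first dose: D_load = D_maint·R ≈ 724 × 1.07496 ≈ 778.27 mg.

778 mg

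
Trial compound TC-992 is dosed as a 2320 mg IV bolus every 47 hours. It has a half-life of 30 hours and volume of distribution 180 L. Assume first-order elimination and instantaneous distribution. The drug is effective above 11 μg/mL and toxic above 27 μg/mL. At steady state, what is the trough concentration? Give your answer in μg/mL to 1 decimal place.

Over one 47-h interval, 47/30 ≈ 1.5667 half-lives elapse, leaving f ≈ 0.3376 of each dose.
At steady state, accumulation factor R = 1/(1 − e^(−kτ)) ≈ 1.5097.
Single-dose peak C₀ = D/Vd = 2320/180 ≈ 12.889 μg/mL.
Cmax,ss = C₀/(1 − f) ≈ 12.889/0.6624 ≈ 19.458 μg/mL.
One interval later, Cmin,ss = Cmax,ss·e^(−kτ) ≈ 19.458 × 0.3376 ≈ 6.569 μg/mL.
Trough 6.6 μg/mL vs MEC 11 μg/mL: subtherapeutic.

6.6 μg/mL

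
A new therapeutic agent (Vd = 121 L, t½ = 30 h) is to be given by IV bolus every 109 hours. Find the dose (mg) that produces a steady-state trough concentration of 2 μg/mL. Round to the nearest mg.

τ/t½ = 109/30 ≈ 3.6333, so f = (1/2)^(109/30) ≈ 0.080586.
Cmin,ss = (D/Vd)·f/(1−f), so D = Cmin,ss·Vd·(1−f)/f.
D = 2 × 121 × (1−f)/f ≈ 2 × 121 × 11.40910 ≈ 2761.00 mg.

2761 mg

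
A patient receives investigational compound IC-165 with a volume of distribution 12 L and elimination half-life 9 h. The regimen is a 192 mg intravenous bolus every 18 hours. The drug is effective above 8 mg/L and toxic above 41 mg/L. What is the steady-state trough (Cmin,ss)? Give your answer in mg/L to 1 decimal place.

5.3 mg/L

τ = 18 h = 2 half-lives, so f = (1/2)^2 = 0.25.
At steady state, R = 1/(1 − 0.25) = 4/3.
Single-dose peak C₀ = D/Vd = 192/12 = 16 mg/L.
Steady-state peak Cmax,ss = C₀·R = 16 × 4/3 ≈ 21.333 mg/L.
Steady-state trough Cmin,ss = Cmax,ss·f ≈ 21.333 × 0.25 ≈ 5.333 mg/L.
Trough 5.3 mg/L vs MEC 8 mg/L: subtherapeutic.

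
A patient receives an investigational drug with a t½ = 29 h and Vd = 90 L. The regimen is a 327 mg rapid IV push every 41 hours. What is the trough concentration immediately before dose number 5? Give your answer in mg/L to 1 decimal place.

f = (1/2)^(τ/t½) = (1/2)^(41/29) ≈ 0.3753.
C₀ = D/Vd = 327/90 ≈ 3.633 mg/L.
Before the 5th dose, 4 doses have been given. Superposition: Cmin = C₀·(f + f² + … + f^4).
≈ 3.633 × (0.3753 + 0.1409 + 0.0529 + 0.0198) ≈ 3.633 × 0.5889 ≈ 2.139 mg/L.

2.1 mg/L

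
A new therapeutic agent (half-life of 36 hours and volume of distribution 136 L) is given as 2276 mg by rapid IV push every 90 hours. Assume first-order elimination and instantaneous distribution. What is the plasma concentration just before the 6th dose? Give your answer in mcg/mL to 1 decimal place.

f = (1/2)^(τ/t½) = (1/2)^(90/36) ≈ 0.1768.
C₀ = D/Vd = 2276/136 ≈ 16.735 mcg/mL.
Before the 6th dose, 5 doses have been given. Superposition: Cmin = C₀·(f + f² + … + f^5).
≈ 16.735 × (0.1768 + 0.0313 + 0.0055 + 0.0010 + 0.0002) ≈ 16.735 × 0.2148 ≈ 3.595 mcg/mL.

3.6 mcg/mL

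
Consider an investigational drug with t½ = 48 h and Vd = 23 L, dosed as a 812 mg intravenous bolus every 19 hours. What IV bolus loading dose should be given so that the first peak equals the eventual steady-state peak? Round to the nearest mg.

f = (1/2)^(19/48) ≈ 0.760050; accumulation ratio R = 1/(1−f) ≈ 4.16753.
Loading dose to hit Cmax,ss on first dose: D_load = D_maint·R ≈ 812 × 4.16753 ≈ 3384.03 mg.

3384 mg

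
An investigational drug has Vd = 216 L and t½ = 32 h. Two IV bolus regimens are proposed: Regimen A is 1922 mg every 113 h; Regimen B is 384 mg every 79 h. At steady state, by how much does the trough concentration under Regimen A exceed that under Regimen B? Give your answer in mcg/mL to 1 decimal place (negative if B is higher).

0.5 mcg/mL

Regimen A: f = (1/2)^(113/32) ≈ 0.0865; Cmin,ss = (1922/216)·f/(1−f) ≈ 0.843 mcg/mL.
Regimen B: f = (1/2)^(79/32) ≈ 0.1806; Cmin,ss = (384/216)·f/(1−f) ≈ 0.392 mcg/mL.
Difference ≈ 0.843 − 0.392 ≈ 0.451 mcg/mL.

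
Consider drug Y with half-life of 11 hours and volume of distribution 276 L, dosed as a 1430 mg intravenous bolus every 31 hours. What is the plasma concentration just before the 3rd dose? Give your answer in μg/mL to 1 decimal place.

f = (1/2)^(τ/t½) = (1/2)^(31/11) ≈ 0.1418.
C₀ = D/Vd = 1430/276 ≈ 5.181 μg/mL.
Before the 3rd dose, 2 doses have been given. Superposition: Cmin = C₀·(f + f²).
≈ 5.181 × (0.1418 + 0.0201) ≈ 5.181 × 0.1619 ≈ 0.839 μg/mL.

0.8 μg/mL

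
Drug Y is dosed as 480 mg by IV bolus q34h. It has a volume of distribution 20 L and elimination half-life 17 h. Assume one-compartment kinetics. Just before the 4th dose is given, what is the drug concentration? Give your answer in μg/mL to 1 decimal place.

7.9 μg/mL

f = (1/2)^(τ/t½) = (1/2)^(34/17) ≈ 0.2500.
C₀ = D/Vd = 480/20 ≈ 24.000 μg/mL.
Before the 4th dose, 3 doses have been given. Superposition: Cmin = C₀·(f + f² + … + f^3).
≈ 24.000 × (0.2500 + 0.0625 + 0.0156) ≈ 24.000 × 0.3281 ≈ 7.874 μg/mL.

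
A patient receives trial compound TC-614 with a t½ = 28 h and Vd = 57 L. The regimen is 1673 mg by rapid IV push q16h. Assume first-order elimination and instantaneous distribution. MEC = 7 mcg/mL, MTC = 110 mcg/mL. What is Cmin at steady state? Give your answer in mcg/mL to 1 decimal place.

τ/t½ = 16/28 ≈ 0.57143, so fraction remaining f = (1/2)^(16/28) ≈ 0.6730.
Single-dose peak C₀ = D/Vd = 1673/57 ≈ 29.351 mcg/mL.
Steady-state trough Cmin,ss = C₀·f/(1−f) ≈ 29.351 × 0.6730/0.3270 ≈ 60.407 mcg/mL.
Trough 60.4 mcg/mL vs MEC 7 mcg/mL: adequate.

60.4 mcg/mL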